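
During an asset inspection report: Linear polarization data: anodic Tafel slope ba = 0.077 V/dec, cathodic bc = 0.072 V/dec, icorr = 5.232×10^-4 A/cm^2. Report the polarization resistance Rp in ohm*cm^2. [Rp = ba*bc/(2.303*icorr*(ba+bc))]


Apply the Stern-Geary equation: Rp = ba*bc / (2.303*icorr*(ba+bc))
ba*bc = 0.077*0.072 = 0.005544
ba+bc = 0.149; 2.303*icorr*(ba+bc) = 2.303*5.232×10^-4*0.149 = 1.7953451×10^-4
Rp = 0.005544 / 1.7953451×10^-4 = 30.9 ohm*cm^2

30.9 ohm*cm^2


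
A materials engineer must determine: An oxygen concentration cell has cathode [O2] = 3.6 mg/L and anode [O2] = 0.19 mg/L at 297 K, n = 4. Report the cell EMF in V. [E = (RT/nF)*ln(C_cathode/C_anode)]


Apply the Nernst concentration-cell relation: E = (RT/nF)*ln(C_cathode/C_anode)
RT/nF = 8.314*297/(4*96485) = 0.00639804 V
ln(3.6/0.19) = 2.94167
E = 0.00639804 * 2.94167 = 0.01882 V

0.01882 V


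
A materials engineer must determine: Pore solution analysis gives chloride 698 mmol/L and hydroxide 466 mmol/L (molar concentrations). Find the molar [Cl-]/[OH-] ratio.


Threshold parameter = [Cl-] / [OH-] (molar basis; both in mmol/L, so units cancel)
Ratio = 698 / 466 = 1.5

1.5


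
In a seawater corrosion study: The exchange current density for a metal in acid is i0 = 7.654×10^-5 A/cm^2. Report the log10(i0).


i0 = 7.654×10^-5 A/cm^2
log10(i0) = -4.116

-4.116


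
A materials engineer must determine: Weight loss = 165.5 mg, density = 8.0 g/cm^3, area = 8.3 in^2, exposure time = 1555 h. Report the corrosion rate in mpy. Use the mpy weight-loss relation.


Apply the mpy weight-loss relation: CR = 534 * W / (D * A * T)
Numerator: 534 * 165.5 = 88377.0
Denominator: 8.0 * 8.3 * 1555 = 103252.0
CR = 88377.0 / 103252.0 = 0.8559 mpy

0.8559 mpy


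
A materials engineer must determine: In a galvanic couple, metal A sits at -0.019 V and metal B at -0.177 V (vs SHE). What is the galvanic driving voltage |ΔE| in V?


Driving voltage is the absolute potential difference.
|ΔE| = |-0.019 − (-0.177)| = 0.158 V

0.158 V


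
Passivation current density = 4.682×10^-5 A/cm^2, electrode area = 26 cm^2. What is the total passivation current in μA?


I = i_pass * A, then convert A → μA (×10^6)
I = 4.682×10^-5 * 26 * 10^6 = 1217.32 μA

1217.32 μA


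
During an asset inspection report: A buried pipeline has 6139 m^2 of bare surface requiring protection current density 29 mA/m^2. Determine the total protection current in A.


I = area * current density, then convert mA → A (÷1000)
I = 6139 * 29 / 1000 = 178.03 A

178.03 A


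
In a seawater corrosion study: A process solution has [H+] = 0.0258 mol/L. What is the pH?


pH = −log10[H+]
pH = −log10(0.0258) = 1.59

1.59


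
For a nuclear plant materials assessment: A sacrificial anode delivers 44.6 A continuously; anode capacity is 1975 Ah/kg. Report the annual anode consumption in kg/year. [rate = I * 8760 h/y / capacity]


Annual consumption = current * hours per year / capacity
Rate = 44.6 * 8760 / 1975 = 197.8 kg/year

197.8 kg/year


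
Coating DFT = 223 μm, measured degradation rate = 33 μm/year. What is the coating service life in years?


Service life = thickness / degradation rate
Life = 223 / 33 = 6.8 years

6.8 years


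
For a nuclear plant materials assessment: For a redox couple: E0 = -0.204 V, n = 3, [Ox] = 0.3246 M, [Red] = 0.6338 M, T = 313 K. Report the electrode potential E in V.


Apply the Nernst equation: E = E0 + (RT/nF)*ln([Ox]/[Red])
Step 1: RT/nF = 8.314*313/(3*96485) = 0.00899028 V
Step 2: [Ox]/[Red] = 0.3246/0.6338 = 0.512149
Step 3: ln(0.512149) = -0.66914
Step 4: correction = 0.00899028 * -0.66914 = -0.006 V
E = -0.204 + -0.006 = -0.21 V

-0.21 V


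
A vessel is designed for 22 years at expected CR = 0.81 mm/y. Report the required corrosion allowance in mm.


Corrosion allowance = CR × design life
CA = 0.81 * 22 = 17.82 mm

17.82 mm


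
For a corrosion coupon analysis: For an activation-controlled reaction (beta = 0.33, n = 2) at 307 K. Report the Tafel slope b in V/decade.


Apply the Tafel slope relation: b = 2.303*R*T/(beta*n*F)
Numerator: 2.303 * 8.314 * 307 = 5878.17
Denominator: 0.33 * 2 * 96485 = 63680.1
b = 5878.17 / 63680.1 = 0.092 V/decade

0.092 V/decade


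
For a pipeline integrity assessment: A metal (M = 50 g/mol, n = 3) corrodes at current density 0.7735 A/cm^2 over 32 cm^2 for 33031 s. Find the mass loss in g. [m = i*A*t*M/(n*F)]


Apply Faraday's law: m = i*A*t*M / (n*F)
Total charge passed Q = i*A*t = 0.7735*32*33031 = 817583.312 C
m = Q*M/(n*F) = 817583.312*50/(3*96485) = 141.228 g

141.228 g


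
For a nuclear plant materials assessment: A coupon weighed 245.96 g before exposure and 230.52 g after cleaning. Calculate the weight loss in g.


Weight loss = initial − final
WL = 245.96 − 230.52 = 15.44 g

15.44 g


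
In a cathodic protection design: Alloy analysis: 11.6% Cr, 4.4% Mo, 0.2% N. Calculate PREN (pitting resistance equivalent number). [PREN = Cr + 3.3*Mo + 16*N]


Apply the PREN formula: PREN = Cr + 3.3*Mo + 16*N
PREN = 11.6 + 3.3*4.4 + 16*0.2
PREN = 11.6 + 14.52 + 3.2 = 29.32

29.32


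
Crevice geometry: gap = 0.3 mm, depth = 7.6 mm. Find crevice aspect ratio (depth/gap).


Aspect ratio = depth / gap
Ratio = 7.6 / 0.3 = 25.3

25.3


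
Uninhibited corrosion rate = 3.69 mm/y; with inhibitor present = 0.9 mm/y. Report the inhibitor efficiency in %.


Apply the inhibitor-efficiency definition: IE = (CR_blank − CR_inh)/CR_blank × 100
IE = (3.69 − 0.9) / 3.69 × 100
IE = 2.79 / 3.69 × 100 = 75.6 %

75.6 %


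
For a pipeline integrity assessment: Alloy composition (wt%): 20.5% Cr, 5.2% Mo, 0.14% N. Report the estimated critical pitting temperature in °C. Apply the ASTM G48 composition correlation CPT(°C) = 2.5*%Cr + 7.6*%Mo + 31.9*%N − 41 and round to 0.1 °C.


Apply the ASTM G48 empirical CPT estimate: CPT(°C) = 2.5*%Cr + 7.6*%Mo + 31.9*%N − 41
2.5*20.5 = 51.25; 7.6*5.2 = 39.52; 31.9*0.14 = 4.466
CPT = 51.25 + 39.52 + 4.466 − 41 = 54.236 °C
Rounded to 0.1 °C: CPT ≈ 54.2 °C

54.2 °C


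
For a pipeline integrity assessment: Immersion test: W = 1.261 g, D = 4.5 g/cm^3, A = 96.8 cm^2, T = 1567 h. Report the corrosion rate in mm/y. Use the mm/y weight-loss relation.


Apply the mm/y weight-loss relation: CR = 87600 * W / (D * A * T)
Numerator: 87600 * 1.261 = 110463.6
Denominator: 4.5 * 96.8 * 1567 = 682585.2
CR = 110463.6 / 682585.2 = 0.161831 mm/y

0.161831 mm/y


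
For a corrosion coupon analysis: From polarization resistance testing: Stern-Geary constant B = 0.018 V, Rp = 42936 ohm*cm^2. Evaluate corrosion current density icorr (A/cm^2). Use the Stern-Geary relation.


Apply the Stern-Geary relation: icorr = B / Rp
icorr = 0.018 / 42936 = 4.192×10^-7 A/cm^2

4.192×10^-7 A/cm^2


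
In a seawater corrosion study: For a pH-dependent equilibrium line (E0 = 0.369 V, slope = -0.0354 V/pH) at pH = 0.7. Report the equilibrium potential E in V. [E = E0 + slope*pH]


Apply the Pourbaix line equation: E = E0 + slope*pH
E = 0.369 + (-0.0354)*0.7 = 0.369 + (-0.02478) = 0.34422 V
Rounded to 3 decimal places: E = 0.344 V

0.344 V


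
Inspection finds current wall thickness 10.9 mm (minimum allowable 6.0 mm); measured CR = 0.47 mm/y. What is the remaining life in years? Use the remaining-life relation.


Apply the remaining-life relation: RL = (t_current − t_min) / CR
RL = (10.9 − 6.0) / 0.47 = 4.9 / 0.47 = 10.4 years

10.4 years


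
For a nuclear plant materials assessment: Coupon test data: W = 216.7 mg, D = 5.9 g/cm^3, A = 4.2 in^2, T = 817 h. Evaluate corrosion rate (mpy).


Apply the mpy weight-loss relation: CR = 534 * W / (D * A * T)
Numerator: 534 * 216.7 = 115717.8
Denominator: 5.9 * 4.2 * 817 = 20245.26
CR = 115717.8 / 20245.26 = 5.7158 mpy

5.7158 mpy


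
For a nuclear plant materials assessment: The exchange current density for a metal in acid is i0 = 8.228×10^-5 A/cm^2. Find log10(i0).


i0 = 8.228×10^-5 A/cm^2
log10(i0) = -4.085

-4.085


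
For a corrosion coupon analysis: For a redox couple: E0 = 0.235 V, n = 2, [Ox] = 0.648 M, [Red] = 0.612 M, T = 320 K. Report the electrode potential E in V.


Apply the Nernst equation: E = E0 + (RT/nF)*ln([Ox]/[Red])
Step 1: RT/nF = 8.314*320/(2*96485) = 0.01378701 V
Step 2: [Ox]/[Red] = 0.648/0.612 = 1.058824
Step 3: ln(1.058824) = 0.057159
Step 4: correction = 0.01378701 * 0.057159 = 0.0008 V
E = 0.235 + 0.0008 = 0.2358 V

0.2358 V


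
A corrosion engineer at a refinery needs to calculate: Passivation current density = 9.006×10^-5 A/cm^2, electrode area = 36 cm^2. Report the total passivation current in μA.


I = i_pass * A, then convert A → μA (×10^6)
I = 9.006×10^-5 * 36 * 10^6 = 3242.16 μA

3242.16 μA


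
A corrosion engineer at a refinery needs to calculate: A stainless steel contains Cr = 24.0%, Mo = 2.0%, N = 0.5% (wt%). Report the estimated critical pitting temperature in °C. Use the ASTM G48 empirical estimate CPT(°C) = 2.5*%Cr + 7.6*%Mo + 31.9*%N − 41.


Apply the ASTM G48 empirical CPT estimate: CPT(°C) = 2.5*%Cr + 7.6*%Mo + 31.9*%N − 41
2.5*24.0 = 60; 7.6*2.0 = 15.2; 31.9*0.5 = 15.95
CPT = 60 + 15.2 + 15.95 − 41 = 50.15 °C
Rounded to 0.1 °C: CPT ≈ 50.2 °C

50.2 °C


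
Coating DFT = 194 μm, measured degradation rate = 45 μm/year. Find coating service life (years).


Service life = thickness / degradation rate
Life = 194 / 45 = 4.3 years

4.3 years


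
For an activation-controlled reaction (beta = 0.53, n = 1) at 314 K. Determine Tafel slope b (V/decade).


Apply the Tafel slope relation: b = 2.303*R*T/(beta*n*F)
Numerator: 2.303 * 8.314 * 314 = 6012.2
Denominator: 0.53 * 1 * 96485 = 51137.05
b = 6012.2 / 51137.05 = 0.118 V/decade

0.118 V/decade


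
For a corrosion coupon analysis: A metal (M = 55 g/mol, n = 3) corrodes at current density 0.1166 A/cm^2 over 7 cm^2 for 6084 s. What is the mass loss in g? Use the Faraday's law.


Apply Faraday's law: m = i*A*t*M / (n*F)
Total charge passed Q = i*A*t = 0.1166*7*6084 = 4965.7608 C
m = Q*M/(n*F) = 4965.7608*55/(3*96485) = 0.9436 g

0.9436 g


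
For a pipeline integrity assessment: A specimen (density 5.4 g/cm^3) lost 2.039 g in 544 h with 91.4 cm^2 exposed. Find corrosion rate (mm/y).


Apply the mm/y weight-loss relation: CR = 87600 * W / (D * A * T)
Numerator: 87600 * 2.039 = 178616.4
Denominator: 5.4 * 91.4 * 544 = 268496.64
CR = 178616.4 / 268496.64 = 0.6652 mm/y

0.6652 mm/y


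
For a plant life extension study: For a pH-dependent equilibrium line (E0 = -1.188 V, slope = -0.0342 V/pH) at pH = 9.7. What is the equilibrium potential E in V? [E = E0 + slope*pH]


Apply the Pourbaix line equation: E = E0 + slope*pH
E = -1.188 + (-0.0342)*9.7 = -1.188 + (-0.33174) = -1.51974 V
Rounded to 3 decimal places: E = -1.520 V

-1.520 V


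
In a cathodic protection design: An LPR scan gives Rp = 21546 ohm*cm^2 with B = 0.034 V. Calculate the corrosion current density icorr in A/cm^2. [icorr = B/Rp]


Apply the Stern-Geary relation: icorr = B / Rp
icorr = 0.034 / 21546 = 1.578×10^-6 A/cm^2

1.578×10^-6 A/cm^2


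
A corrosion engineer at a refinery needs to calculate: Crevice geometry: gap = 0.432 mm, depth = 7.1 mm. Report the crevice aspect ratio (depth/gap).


Aspect ratio = depth / gap
Ratio = 7.1 / 0.432 = 16.4

16.4


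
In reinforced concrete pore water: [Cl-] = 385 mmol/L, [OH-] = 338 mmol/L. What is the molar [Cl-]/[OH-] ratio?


Threshold parameter = [Cl-] / [OH-] (molar basis; both in mmol/L, so units cancel)
Ratio = 385 / 338 = 1.14

1.14


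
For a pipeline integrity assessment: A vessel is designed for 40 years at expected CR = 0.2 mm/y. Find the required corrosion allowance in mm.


Corrosion allowance = CR × design life
CA = 0.2 * 40 = 8.0 mm

8.0 mm


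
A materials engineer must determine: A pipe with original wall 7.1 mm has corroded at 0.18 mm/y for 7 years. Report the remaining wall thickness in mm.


Remaining wall = original − CR × time
t = 7.1 − 0.18*7 = 7.1 − 1.26 = 5.84 mm

5.84 mm


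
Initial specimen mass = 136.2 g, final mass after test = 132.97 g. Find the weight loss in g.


Weight loss = initial − final
WL = 136.2 − 132.97 = 3.23 g

3.23 g


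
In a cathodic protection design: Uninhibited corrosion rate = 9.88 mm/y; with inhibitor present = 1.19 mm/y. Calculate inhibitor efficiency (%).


Apply the inhibitor-efficiency definition: IE = (CR_blank − CR_inh)/CR_blank × 100
IE = (9.88 − 1.19) / 9.88 × 100
IE = 8.69 / 9.88 × 100 = 88.0 %

88.0 %


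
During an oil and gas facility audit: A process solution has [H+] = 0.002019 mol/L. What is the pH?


pH = −log10[H+]
pH = −log10(0.002019) = 2.69

2.69


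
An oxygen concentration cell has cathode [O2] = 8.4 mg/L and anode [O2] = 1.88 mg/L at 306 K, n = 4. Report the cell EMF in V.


Apply the Nernst concentration-cell relation: E = (RT/nF)*ln(C_cathode/C_anode)
RT/nF = 8.314*306/(4*96485) = 0.00659192 V
ln(8.4/1.88) = 1.49696
E = 0.00659192 * 1.49696 = 0.00987 V

0.00987 V


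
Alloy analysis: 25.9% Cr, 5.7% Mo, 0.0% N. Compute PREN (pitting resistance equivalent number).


Apply the PREN formula: PREN = Cr + 3.3*Mo + 16*N
PREN = 25.9 + 3.3*5.7 + 16*0.0
PREN = 25.9 + 18.81 + 0.0 = 44.71

44.71


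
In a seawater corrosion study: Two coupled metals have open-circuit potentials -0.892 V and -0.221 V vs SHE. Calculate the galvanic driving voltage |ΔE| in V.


Driving voltage is the absolute potential difference.
|ΔE| = |-0.892 − (-0.221)| = 0.671 V

0.671 V


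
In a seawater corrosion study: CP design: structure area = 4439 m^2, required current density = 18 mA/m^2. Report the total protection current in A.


I = area * current density, then convert mA → A (÷1000)
I = 4439 * 18 / 1000 = 79.9 A

79.9 A


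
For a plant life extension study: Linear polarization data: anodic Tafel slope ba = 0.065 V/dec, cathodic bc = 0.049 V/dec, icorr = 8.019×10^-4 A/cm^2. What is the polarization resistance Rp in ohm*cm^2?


Apply the Stern-Geary equation: Rp = ba*bc / (2.303*icorr*(ba+bc))
ba*bc = 0.065*0.049 = 0.003185
ba+bc = 0.114; 2.303*icorr*(ba+bc) = 2.303*8.019×10^-4*0.114 = 2.1053243×10^-4
Rp = 0.003185 / 2.1053243×10^-4 = 15.13 ohm*cm^2

15.13 ohm*cm^2


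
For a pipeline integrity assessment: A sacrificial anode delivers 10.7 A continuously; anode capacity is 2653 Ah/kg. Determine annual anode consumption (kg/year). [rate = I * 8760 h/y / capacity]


Annual consumption = current * hours per year / capacity
Rate = 10.7 * 8760 / 2653 = 35.3 kg/year

35.3 kg/year


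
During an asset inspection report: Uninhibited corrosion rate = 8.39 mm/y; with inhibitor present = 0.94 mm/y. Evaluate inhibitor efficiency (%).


Apply the inhibitor-efficiency definition: IE = (CR_blank − CR_inh)/CR_blank × 100
IE = (8.39 − 0.94) / 8.39 × 100
IE = 7.45 / 8.39 × 100 = 88.8 %

88.8 %


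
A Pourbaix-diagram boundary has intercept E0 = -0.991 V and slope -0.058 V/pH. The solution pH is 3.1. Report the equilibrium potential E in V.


Apply the Pourbaix line equation: E = E0 + slope*pH
E = -0.991 + (-0.058)*3.1 = -0.991 + (-0.1798) = -1.1708 V
Rounded to 4 decimal places: E = -1.1708 V

-1.1708 V


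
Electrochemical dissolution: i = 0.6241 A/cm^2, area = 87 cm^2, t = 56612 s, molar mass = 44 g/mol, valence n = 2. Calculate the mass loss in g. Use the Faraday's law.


Apply Faraday's law: m = i*A*t*M / (n*F)
Total charge passed Q = i*A*t = 0.6241*87*56612 = 3073844.7804 C
m = Q*M/(n*F) = 3073844.7804*44/(2*96485) = 700.8818 g

700.8818 g


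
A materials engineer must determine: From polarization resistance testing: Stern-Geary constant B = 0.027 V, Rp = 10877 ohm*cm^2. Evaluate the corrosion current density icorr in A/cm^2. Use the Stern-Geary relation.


Apply the Stern-Geary relation: icorr = B / Rp
icorr = 0.027 / 10877 = 2.482×10^-6 A/cm^2

2.482×10^-6 A/cm^2


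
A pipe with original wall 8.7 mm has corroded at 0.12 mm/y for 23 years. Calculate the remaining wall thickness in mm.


Remaining wall = original − CR × time
t = 8.7 − 0.12*23 = 8.7 − 2.76 = 5.94 mm

5.94 mm


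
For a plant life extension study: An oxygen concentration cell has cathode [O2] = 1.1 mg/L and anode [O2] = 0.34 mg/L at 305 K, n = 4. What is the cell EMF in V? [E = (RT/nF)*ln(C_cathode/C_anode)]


Apply the Nernst concentration-cell relation: E = (RT/nF)*ln(C_cathode/C_anode)
RT/nF = 8.314*305/(4*96485) = 0.00657037 V
ln(1.1/0.34) = 1.17412
E = 0.00657037 * 1.17412 = 0.00771 V

0.00771 V


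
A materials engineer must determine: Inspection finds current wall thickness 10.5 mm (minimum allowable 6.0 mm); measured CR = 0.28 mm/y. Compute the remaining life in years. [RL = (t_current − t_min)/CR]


Apply the remaining-life relation: RL = (t_current − t_min) / CR
RL = (10.5 − 6.0) / 0.28 = 4.5 / 0.28 = 16.1 years

16.1 years


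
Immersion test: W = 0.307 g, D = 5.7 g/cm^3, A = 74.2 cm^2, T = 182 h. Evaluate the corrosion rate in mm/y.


Apply the mm/y weight-loss relation: CR = 87600 * W / (D * A * T)
Numerator: 87600 * 0.307 = 26893.2
Denominator: 5.7 * 74.2 * 182 = 76975.08
CR = 26893.2 / 76975.08 = 0.349375 mm/y

0.349375 mm/y


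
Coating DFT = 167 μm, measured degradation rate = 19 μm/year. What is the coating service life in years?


Service life = thickness / degradation rate
Life = 167 / 19 = 8.8 years

8.8 years


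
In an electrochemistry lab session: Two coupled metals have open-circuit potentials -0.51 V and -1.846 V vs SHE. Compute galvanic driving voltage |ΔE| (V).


Driving voltage is the absolute potential difference.
|ΔE| = |-0.51 − (-1.846)| = 1.336 V

1.336 V


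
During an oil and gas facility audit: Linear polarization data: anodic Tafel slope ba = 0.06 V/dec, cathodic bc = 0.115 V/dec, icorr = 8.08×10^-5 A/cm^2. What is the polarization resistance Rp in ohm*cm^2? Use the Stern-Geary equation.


Apply the Stern-Geary equation: Rp = ba*bc / (2.303*icorr*(ba+bc))
ba*bc = 0.06*0.115 = 0.0069
ba+bc = 0.175; 2.303*icorr*(ba+bc) = 2.303*8.08×10^-5*0.175 = 3.256442×10^-5
Rp = 0.0069 / 3.256442×10^-5 = 211.89 ohm*cm^2

211.89 ohm*cm^2


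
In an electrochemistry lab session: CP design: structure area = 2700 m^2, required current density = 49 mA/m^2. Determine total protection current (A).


I = area * current density, then convert mA → A (÷1000)
I = 2700 * 49 / 1000 = 132.3 A

132.3 A


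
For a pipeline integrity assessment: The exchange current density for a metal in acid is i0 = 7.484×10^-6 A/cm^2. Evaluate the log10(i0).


i0 = 7.484×10^-6 A/cm^2
log10(i0) = -5.126

-5.126


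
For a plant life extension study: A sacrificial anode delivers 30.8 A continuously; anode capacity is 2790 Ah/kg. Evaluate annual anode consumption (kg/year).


Annual consumption = current * hours per year / capacity
Rate = 30.8 * 8760 / 2790 = 96.7 kg/year

96.7 kg/year


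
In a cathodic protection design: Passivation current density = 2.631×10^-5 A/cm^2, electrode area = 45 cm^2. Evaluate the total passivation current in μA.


I = i_pass * A, then convert A → μA (×10^6)
I = 2.631×10^-5 * 45 * 10^6 = 1183.95 μA

1183.95 μA


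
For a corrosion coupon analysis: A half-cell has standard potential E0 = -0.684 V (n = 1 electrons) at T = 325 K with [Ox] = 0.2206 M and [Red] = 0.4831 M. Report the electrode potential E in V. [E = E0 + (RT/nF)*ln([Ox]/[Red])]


Apply the Nernst equation: E = E0 + (RT/nF)*ln([Ox]/[Red])
Step 1: RT/nF = 8.314*325/(1*96485) = 0.02800487 V
Step 2: [Ox]/[Red] = 0.2206/0.4831 = 0.456634
Step 3: ln(0.456634) = -0.783873
Step 4: correction = 0.02800487 * -0.783873 = -0.022 V
E = -0.684 + -0.022 = -0.706 V

-0.706 V


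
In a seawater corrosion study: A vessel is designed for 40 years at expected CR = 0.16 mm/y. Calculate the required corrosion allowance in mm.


Corrosion allowance = CR × design life
CA = 0.16 * 40 = 6.4 mm

6.4 mm


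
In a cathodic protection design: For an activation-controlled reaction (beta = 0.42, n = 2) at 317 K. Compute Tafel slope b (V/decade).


Apply the Tafel slope relation: b = 2.303*R*T/(beta*n*F)
Numerator: 2.303 * 8.314 * 317 = 6069.64
Denominator: 0.42 * 2 * 96485 = 81047.4
b = 6069.64 / 81047.4 = 0.0749 V/decade

0.0749 V/decade


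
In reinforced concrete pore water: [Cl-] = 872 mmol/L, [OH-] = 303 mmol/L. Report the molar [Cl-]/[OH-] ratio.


Threshold parameter = [Cl-] / [OH-] (molar basis; both in mmol/L, so units cancel)
Ratio = 872 / 303 = 2.88

2.88


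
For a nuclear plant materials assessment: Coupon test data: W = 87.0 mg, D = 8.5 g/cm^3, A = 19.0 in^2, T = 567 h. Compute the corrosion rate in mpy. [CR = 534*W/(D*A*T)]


Apply the mpy weight-loss relation: CR = 534 * W / (D * A * T)
Numerator: 534 * 87.0 = 46458.0
Denominator: 8.5 * 19.0 * 567 = 91570.5
CR = 46458.0 / 91570.5 = 0.5073 mpy

0.5073 mpy


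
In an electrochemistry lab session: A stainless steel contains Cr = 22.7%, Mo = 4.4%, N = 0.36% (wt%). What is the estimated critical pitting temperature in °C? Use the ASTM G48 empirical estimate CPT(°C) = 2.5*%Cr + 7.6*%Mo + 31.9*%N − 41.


Apply the ASTM G48 empirical CPT estimate: CPT(°C) = 2.5*%Cr + 7.6*%Mo + 31.9*%N − 41
2.5*22.7 = 56.75; 7.6*4.4 = 33.44; 31.9*0.36 = 11.484
CPT = 56.75 + 33.44 + 11.484 − 41 = 60.674 °C
Rounded to 0.1 °C: CPT ≈ 60.7 °C

60.7 °C


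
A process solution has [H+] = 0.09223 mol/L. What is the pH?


pH = −log10[H+]
pH = −log10(0.09223) = 1.04

1.04


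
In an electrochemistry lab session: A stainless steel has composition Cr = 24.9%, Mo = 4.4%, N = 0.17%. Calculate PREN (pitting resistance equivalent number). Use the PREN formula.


Apply the PREN formula: PREN = Cr + 3.3*Mo + 16*N
PREN = 24.9 + 3.3*4.4 + 16*0.17
PREN = 24.9 + 14.52 + 2.72 = 42.14

42.14


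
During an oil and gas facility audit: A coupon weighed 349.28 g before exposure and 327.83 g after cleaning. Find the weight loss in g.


Weight loss = initial − final
WL = 349.28 − 327.83 = 21.45 g

21.45 g


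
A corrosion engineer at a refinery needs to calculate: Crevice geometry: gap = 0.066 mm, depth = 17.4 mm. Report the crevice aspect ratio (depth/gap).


Aspect ratio = depth / gap
Ratio = 17.4 / 0.066 = 263.6

263.6


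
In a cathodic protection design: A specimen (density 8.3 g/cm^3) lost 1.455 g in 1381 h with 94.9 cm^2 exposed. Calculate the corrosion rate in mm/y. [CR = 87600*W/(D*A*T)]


Apply the mm/y weight-loss relation: CR = 87600 * W / (D * A * T)
Numerator: 87600 * 1.455 = 127458.0
Denominator: 8.3 * 94.9 * 1381 = 1087772.27
CR = 127458.0 / 1087772.27 = 0.1172 mm/y

0.1172 mm/y


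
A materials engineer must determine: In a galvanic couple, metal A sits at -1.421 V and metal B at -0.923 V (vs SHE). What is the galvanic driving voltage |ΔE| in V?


Driving voltage is the absolute potential difference.
|ΔE| = |-1.421 − (-0.923)| = 0.498 V

0.498 V


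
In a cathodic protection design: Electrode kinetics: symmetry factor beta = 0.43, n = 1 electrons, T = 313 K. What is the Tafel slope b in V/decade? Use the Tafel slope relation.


Apply the Tafel slope relation: b = 2.303*R*T/(beta*n*F)
Numerator: 2.303 * 8.314 * 313 = 5993.06
Denominator: 0.43 * 1 * 96485 = 41488.55
b = 5993.06 / 41488.55 = 0.144 V/decade

0.144 V/decade


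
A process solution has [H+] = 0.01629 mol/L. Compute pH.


pH = −log10[H+]
pH = −log10(0.01629) = 1.79

1.79


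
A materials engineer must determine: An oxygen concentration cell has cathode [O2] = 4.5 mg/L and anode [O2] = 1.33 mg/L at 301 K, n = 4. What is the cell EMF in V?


Apply the Nernst concentration-cell relation: E = (RT/nF)*ln(C_cathode/C_anode)
RT/nF = 8.314*301/(4*96485) = 0.0064842 V
ln(4.5/1.33) = 1.2189
E = 0.0064842 * 1.2189 = 0.0079 V

0.0079 V


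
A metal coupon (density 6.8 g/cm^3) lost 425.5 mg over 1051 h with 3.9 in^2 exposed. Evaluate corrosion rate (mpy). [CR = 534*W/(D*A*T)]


Apply the mpy weight-loss relation: CR = 534 * W / (D * A * T)
Numerator: 534 * 425.5 = 227217.0
Denominator: 6.8 * 3.9 * 1051 = 27872.52
CR = 227217.0 / 27872.52 = 8.152 mpy

8.152 mpy


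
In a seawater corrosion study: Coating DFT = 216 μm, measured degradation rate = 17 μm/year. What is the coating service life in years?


Service life = thickness / degradation rate
Life = 216 / 17 = 12.7 years

12.7 years


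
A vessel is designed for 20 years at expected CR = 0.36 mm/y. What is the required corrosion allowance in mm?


Corrosion allowance = CR × design life
CA = 0.36 * 20 = 7.2 mm

7.2 mm


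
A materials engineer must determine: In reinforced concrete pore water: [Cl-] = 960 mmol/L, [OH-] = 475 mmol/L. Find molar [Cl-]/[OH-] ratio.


Threshold parameter = [Cl-] / [OH-] (molar basis; both in mmol/L, so units cancel)
Ratio = 960 / 475 = 2.02

2.02


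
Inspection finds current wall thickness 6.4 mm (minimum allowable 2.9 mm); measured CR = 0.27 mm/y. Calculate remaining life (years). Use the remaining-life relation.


Apply the remaining-life relation: RL = (t_current − t_min) / CR
RL = (6.4 − 2.9) / 0.27 = 3.5 / 0.27 = 13.0 years

13.0 years


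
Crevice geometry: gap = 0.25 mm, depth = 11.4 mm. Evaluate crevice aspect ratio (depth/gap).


Aspect ratio = depth / gap
Ratio = 11.4 / 0.25 = 45.6

45.6


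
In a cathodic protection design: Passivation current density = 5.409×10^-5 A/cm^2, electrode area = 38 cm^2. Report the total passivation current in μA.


I = i_pass * A, then convert A → μA (×10^6)
I = 5.409×10^-5 * 38 * 10^6 = 2055.42 μA

2055.42 μA


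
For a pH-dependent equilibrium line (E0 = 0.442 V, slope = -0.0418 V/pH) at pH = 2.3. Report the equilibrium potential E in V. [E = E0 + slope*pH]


Apply the Pourbaix line equation: E = E0 + slope*pH
E = 0.442 + (-0.0418)*2.3 = 0.442 + (-0.09614) = 0.34586 V
Rounded to 4 decimal places: E = 0.3459 V

0.3459 V


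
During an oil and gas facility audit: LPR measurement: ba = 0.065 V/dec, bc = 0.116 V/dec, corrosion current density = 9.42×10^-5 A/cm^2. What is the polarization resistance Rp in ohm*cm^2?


Apply the Stern-Geary equation: Rp = ba*bc / (2.303*icorr*(ba+bc))
ba*bc = 0.065*0.116 = 0.00754
ba+bc = 0.181; 2.303*icorr*(ba+bc) = 2.303*9.42×10^-5*0.181 = 3.9266611×10^-5
Rp = 0.00754 / 3.9266611×10^-5 = 192.0 ohm*cm^2

192.0 ohm*cm^2


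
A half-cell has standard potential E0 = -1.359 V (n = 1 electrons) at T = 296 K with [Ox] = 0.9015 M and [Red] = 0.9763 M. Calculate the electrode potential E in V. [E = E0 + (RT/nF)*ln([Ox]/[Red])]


Apply the Nernst equation: E = E0 + (RT/nF)*ln([Ox]/[Red])
Step 1: RT/nF = 8.314*296/(1*96485) = 0.02550598 V
Step 2: [Ox]/[Red] = 0.9015/0.9763 = 0.923384
Step 3: ln(0.923384) = -0.07971
Step 4: correction = 0.02550598 * -0.07971 = -0.002 V
E = -1.359 + -0.002 = -1.361 V

-1.361 V


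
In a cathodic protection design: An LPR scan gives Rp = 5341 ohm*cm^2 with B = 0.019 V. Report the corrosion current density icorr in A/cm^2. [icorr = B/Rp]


Apply the Stern-Geary relation: icorr = B / Rp
icorr = 0.019 / 5341 = 3.557×10^-6 A/cm^2

3.557×10^-6 A/cm^2


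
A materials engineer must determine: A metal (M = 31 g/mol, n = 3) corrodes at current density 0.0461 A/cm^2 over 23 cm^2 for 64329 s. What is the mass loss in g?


Apply Faraday's law: m = i*A*t*M / (n*F)
Total charge passed Q = i*A*t = 0.0461*23*64329 = 68208.0387 C
m = Q*M/(n*F) = 68208.0387*31/(3*96485) = 7.3049 g

7.3049 g


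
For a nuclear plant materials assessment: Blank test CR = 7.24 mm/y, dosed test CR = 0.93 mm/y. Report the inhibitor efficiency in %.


Apply the inhibitor-efficiency definition: IE = (CR_blank − CR_inh)/CR_blank × 100
IE = (7.24 − 0.93) / 7.24 × 100
IE = 6.31 / 7.24 × 100 = 87.2 %

87.2 %


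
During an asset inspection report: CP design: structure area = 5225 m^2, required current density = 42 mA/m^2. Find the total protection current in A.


I = area * current density, then convert mA → A (÷1000)
I = 5225 * 42 / 1000 = 219.45 A

219.45 A


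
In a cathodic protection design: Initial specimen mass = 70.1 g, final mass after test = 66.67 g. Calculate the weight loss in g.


Weight loss = initial − final
WL = 70.1 − 66.67 = 3.43 g

3.43 g


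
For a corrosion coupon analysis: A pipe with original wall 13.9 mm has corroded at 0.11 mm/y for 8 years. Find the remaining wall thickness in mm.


Remaining wall = original − CR × time
t = 13.9 − 0.11*8 = 13.9 − 0.88 = 13.02 mm

13.02 mm


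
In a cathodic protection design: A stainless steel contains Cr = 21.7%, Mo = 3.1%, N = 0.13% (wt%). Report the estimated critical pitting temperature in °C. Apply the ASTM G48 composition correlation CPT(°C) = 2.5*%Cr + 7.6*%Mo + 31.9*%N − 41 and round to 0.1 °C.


Apply the ASTM G48 empirical CPT estimate: CPT(°C) = 2.5*%Cr + 7.6*%Mo + 31.9*%N − 41
2.5*21.7 = 54.25; 7.6*3.1 = 23.56; 31.9*0.13 = 4.147
CPT = 54.25 + 23.56 + 4.147 − 41 = 40.957 °C
Rounded to 0.1 °C: CPT ≈ 41.0 °C

41.0 °C


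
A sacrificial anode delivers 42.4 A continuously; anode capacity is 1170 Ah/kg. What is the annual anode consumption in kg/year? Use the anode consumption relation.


Annual consumption = current * hours per year / capacity
Rate = 42.4 * 8760 / 1170 = 317.5 kg/year

317.5 kg/year


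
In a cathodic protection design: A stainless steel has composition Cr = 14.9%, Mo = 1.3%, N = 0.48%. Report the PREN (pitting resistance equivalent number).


Apply the PREN formula: PREN = Cr + 3.3*Mo + 16*N
PREN = 14.9 + 3.3*1.3 + 16*0.48
PREN = 14.9 + 4.29 + 7.68 = 26.87

26.87


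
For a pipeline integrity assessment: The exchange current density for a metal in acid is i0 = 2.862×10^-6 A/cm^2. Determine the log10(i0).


i0 = 2.862×10^-6 A/cm^2
log10(i0) = -5.543

-5.543


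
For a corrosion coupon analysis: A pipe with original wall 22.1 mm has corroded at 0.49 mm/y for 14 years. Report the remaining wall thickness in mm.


Remaining wall = original − CR × time
t = 22.1 − 0.49*14 = 22.1 − 6.86 = 15.24 mm

15.24 mm


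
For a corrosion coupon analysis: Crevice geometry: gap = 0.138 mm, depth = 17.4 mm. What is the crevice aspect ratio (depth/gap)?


Aspect ratio = depth / gap
Ratio = 17.4 / 0.138 = 126.1

126.1


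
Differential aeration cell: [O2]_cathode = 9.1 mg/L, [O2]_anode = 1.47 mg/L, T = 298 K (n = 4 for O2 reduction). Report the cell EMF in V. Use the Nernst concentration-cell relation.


Apply the Nernst concentration-cell relation: E = (RT/nF)*ln(C_cathode/C_anode)
RT/nF = 8.314*298/(4*96485) = 0.00641958 V
ln(9.1/1.47) = 1.82301
E = 0.00641958 * 1.82301 = 0.0117 V

0.0117 V


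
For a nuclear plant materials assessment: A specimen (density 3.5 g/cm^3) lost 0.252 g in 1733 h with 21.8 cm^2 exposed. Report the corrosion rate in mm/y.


Apply the mm/y weight-loss relation: CR = 87600 * W / (D * A * T)
Numerator: 87600 * 0.252 = 22075.2
Denominator: 3.5 * 21.8 * 1733 = 132227.9
CR = 22075.2 / 132227.9 = 0.16695 mm/y

0.16695 mm/y


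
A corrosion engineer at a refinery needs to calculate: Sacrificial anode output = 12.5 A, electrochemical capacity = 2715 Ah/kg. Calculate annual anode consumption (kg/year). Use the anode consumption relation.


Annual consumption = current * hours per year / capacity
Rate = 12.5 * 8760 / 2715 = 40.3 kg/year

40.3 kg/year


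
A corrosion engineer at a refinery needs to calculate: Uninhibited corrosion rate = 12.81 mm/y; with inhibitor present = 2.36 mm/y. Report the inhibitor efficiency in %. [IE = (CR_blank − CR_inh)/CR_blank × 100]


Apply the inhibitor-efficiency definition: IE = (CR_blank − CR_inh)/CR_blank × 100
IE = (12.81 − 2.36) / 12.81 × 100
IE = 10.45 / 12.81 × 100 = 81.6 %

81.6 %


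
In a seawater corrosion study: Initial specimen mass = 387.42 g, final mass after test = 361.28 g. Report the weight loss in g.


Weight loss = initial − final
WL = 387.42 − 361.28 = 26.14 g

26.14 g


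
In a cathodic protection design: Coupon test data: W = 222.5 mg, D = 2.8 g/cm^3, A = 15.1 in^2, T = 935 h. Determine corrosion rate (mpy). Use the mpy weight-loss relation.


Apply the mpy weight-loss relation: CR = 534 * W / (D * A * T)
Numerator: 534 * 222.5 = 118815.0
Denominator: 2.8 * 15.1 * 935 = 39531.8
CR = 118815.0 / 39531.8 = 3.0056 mpy

3.0056 mpy


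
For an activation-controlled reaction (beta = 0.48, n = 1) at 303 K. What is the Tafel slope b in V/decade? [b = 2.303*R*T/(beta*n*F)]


Apply the Tafel slope relation: b = 2.303*R*T/(beta*n*F)
Numerator: 2.303 * 8.314 * 303 = 5801.58
Denominator: 0.48 * 1 * 96485 = 46312.8
b = 5801.58 / 46312.8 = 0.125 V/decade

0.125 V/decade


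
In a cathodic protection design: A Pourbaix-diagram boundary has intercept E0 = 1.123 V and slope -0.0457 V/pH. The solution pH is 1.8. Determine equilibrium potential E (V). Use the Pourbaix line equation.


Apply the Pourbaix line equation: E = E0 + slope*pH
E = 1.123 + (-0.0457)*1.8 = 1.123 + (-0.08226) = 1.04074 V
Rounded to 3 decimal places: E = 1.041 V

1.041 V


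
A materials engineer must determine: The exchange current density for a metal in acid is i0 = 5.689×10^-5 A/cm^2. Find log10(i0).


i0 = 5.689×10^-5 A/cm^2
log10(i0) = -4.245

-4.245


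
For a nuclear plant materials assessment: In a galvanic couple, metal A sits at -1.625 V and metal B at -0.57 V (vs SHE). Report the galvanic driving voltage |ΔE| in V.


Driving voltage is the absolute potential difference.
|ΔE| = |-1.625 − (-0.57)| = 1.055 V

1.055 V


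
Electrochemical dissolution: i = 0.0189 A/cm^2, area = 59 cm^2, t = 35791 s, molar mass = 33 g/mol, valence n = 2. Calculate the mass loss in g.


Apply Faraday's law: m = i*A*t*M / (n*F)
Total charge passed Q = i*A*t = 0.0189*59*35791 = 39910.5441 C
m = Q*M/(n*F) = 39910.5441*33/(2*96485) = 6.825 g

6.825 g


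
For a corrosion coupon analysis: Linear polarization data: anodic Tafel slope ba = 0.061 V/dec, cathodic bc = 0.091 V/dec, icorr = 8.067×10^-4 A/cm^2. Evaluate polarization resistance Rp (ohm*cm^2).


Apply the Stern-Geary equation: Rp = ba*bc / (2.303*icorr*(ba+bc))
ba*bc = 0.061*0.091 = 0.005551
ba+bc = 0.152; 2.303*icorr*(ba+bc) = 2.303*8.067×10^-4*0.152 = 2.8239018×10^-4
Rp = 0.005551 / 2.8239018×10^-4 = 19.66 ohm*cm^2

19.66 ohm*cm^2


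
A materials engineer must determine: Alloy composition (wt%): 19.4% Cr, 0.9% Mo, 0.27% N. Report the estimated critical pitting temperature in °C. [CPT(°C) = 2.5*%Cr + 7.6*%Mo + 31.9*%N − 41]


Apply the ASTM G48 empirical CPT estimate: CPT(°C) = 2.5*%Cr + 7.6*%Mo + 31.9*%N − 41
2.5*19.4 = 48.5; 7.6*0.9 = 6.84; 31.9*0.27 = 8.613
CPT = 48.5 + 6.84 + 8.613 − 41 = 22.953 °C
Rounded to 0.1 °C: CPT ≈ 23.0 °C

23.0 °C


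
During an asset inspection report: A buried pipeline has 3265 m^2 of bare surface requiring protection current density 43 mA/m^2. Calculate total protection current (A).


I = area * current density, then convert mA → A (÷1000)
I = 3265 * 43 / 1000 = 140.4 A

140.4 A


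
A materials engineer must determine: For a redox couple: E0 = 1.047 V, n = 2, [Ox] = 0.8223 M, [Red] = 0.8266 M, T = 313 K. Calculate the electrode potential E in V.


Apply the Nernst equation: E = E0 + (RT/nF)*ln([Ox]/[Red])
Step 1: RT/nF = 8.314*313/(2*96485) = 0.01348542 V
Step 2: [Ox]/[Red] = 0.8223/0.8266 = 0.994798
Step 3: ln(0.994798) = -0.005216
Step 4: correction = 0.01348542 * -0.005216 = -0.0001 V
E = 1.047 + -0.0001 = 1.0469 V

1.0469 V


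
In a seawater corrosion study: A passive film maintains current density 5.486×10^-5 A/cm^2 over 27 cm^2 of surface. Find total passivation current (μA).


I = i_pass * A, then convert A → μA (×10^6)
I = 5.486×10^-5 * 27 * 10^6 = 1481.22 μA

1481.22 μA


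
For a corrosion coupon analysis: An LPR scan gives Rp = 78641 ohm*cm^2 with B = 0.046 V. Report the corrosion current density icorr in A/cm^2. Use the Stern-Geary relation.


Apply the Stern-Geary relation: icorr = B / Rp
icorr = 0.046 / 78641 = 5.849×10^-7 A/cm^2

5.849×10^-7 A/cm^2


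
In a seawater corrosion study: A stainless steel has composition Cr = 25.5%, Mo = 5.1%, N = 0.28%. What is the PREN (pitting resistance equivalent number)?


Apply the PREN formula: PREN = Cr + 3.3*Mo + 16*N
PREN = 25.5 + 3.3*5.1 + 16*0.28
PREN = 25.5 + 16.83 + 4.48 = 46.81

46.81


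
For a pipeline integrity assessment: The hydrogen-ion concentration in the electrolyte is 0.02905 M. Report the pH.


pH = −log10[H+]
pH = −log10(0.02905) = 1.54

1.54


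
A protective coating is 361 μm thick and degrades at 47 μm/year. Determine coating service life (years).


Service life = thickness / degradation rate
Life = 361 / 47 = 7.7 years

7.7 years


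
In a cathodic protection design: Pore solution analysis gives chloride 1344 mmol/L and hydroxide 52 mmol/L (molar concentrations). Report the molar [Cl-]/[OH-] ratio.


Threshold parameter = [Cl-] / [OH-] (molar basis; both in mmol/L, so units cancel)
Ratio = 1344 / 52 = 25.85

25.85


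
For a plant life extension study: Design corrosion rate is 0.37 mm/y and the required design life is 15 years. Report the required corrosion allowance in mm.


Corrosion allowance = CR × design life
CA = 0.37 * 15 = 5.55 mm

5.55 mm


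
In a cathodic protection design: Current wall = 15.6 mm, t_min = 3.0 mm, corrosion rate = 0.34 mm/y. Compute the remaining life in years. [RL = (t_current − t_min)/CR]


Apply the remaining-life relation: RL = (t_current − t_min) / CR
RL = (15.6 − 3.0) / 0.34 = 12.6 / 0.34 = 37.1 years

37.1 years


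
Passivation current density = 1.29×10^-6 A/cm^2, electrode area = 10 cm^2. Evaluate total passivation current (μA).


I = i_pass * A, then convert A → μA (×10^6)
I = 1.29×10^-6 * 10 * 10^6 = 12.9 μA

12.9 μA


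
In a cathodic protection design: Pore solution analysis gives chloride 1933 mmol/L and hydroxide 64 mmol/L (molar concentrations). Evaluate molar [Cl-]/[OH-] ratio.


Threshold parameter = [Cl-] / [OH-] (molar basis; both in mmol/L, so units cancel)
Ratio = 1933 / 64 = 30.2

30.2


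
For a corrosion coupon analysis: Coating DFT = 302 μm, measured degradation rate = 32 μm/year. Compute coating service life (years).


Service life = thickness / degradation rate
Life = 302 / 32 = 9.4 years

9.4 years


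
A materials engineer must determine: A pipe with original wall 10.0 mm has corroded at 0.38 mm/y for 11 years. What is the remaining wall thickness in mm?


Remaining wall = original − CR × time
t = 10.0 − 0.38*11 = 10.0 − 4.18 = 5.82 mm

5.82 mm


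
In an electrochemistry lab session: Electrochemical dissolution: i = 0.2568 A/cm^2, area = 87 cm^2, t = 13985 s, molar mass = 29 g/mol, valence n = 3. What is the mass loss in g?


Apply Faraday's law: m = i*A*t*M / (n*F)
Total charge passed Q = i*A*t = 0.2568*87*13985 = 312447.276 C
m = Q*M/(n*F) = 312447.276*29/(3*96485) = 31.3036 g

31.3036 g


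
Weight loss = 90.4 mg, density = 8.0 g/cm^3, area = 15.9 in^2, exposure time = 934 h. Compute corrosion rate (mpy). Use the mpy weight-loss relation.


Apply the mpy weight-loss relation: CR = 534 * W / (D * A * T)
Numerator: 534 * 90.4 = 48273.6
Denominator: 8.0 * 15.9 * 934 = 118804.8
CR = 48273.6 / 118804.8 = 0.40633 mpy

0.40633 mpy


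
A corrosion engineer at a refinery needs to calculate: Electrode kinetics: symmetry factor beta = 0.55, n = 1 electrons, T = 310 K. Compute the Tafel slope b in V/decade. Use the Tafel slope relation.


Apply the Tafel slope relation: b = 2.303*R*T/(beta*n*F)
Numerator: 2.303 * 8.314 * 310 = 5935.61
Denominator: 0.55 * 1 * 96485 = 53066.75
b = 5935.61 / 53066.75 = 0.1119 V/decade

0.1119 V/decade


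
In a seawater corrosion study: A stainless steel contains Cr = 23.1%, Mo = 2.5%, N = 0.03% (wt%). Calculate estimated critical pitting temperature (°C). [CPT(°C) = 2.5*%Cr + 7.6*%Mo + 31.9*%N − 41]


Apply the ASTM G48 empirical CPT estimate: CPT(°C) = 2.5*%Cr + 7.6*%Mo + 31.9*%N − 41
2.5*23.1 = 57.75; 7.6*2.5 = 19; 31.9*0.03 = 0.957
CPT = 57.75 + 19 + 0.957 − 41 = 36.707 °C
Rounded to 0.1 °C: CPT ≈ 36.7 °C

36.7 °C
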